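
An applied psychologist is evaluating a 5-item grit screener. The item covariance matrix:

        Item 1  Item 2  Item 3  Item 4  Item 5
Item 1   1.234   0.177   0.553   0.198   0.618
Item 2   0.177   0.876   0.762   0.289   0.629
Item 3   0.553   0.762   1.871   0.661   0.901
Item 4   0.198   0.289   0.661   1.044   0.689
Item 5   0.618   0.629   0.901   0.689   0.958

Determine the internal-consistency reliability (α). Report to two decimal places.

α = 0.81

ΣVar(i) = 1.234 + 0.876 + 1.871 + 1.044 + 0.958 = 5.983
Sum of the distinct covariances = 5.477
Var(T) = 5.983 + 2 × 5.477 = 16.937
α = (k/(k−1))·(1 − ΣVar(i)/Var(T)) = (5/4)·(1 − 5.983/16.937) = 0.81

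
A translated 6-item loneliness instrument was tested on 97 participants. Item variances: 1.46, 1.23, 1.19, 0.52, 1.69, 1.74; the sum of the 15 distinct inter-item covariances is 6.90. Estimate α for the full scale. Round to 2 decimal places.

ΣVar(i) = 1.46 + 1.23 + 1.19 + 0.52 + 1.69 + 1.74 = 7.83
Sum of distinct covariances = 6.90
σ²_T = ΣVar(i) + 2·Σcov = 7.83 + 2 × 6.90 = 21.63
α = (6/5)·(1 − 7.83/21.63) = 0.77

α = 0.77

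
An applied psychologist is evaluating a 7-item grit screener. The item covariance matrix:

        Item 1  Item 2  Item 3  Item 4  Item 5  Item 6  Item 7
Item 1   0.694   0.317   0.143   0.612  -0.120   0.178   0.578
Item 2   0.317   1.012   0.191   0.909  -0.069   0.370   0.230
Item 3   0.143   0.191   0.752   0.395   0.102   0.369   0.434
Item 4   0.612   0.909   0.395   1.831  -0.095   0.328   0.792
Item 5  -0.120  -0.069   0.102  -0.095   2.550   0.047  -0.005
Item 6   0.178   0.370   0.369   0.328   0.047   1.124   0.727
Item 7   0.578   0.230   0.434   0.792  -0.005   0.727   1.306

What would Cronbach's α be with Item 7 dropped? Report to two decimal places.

Cronbach's α = 0.58

Remaining items: Item 1, Item 2, Item 3, Item 4, Item 5, Item 6 (k = 6).
sum of item variances = 0.694 + 1.012 + 0.752 + 1.831 + 2.550 + 1.124 = 7.963
total variance = 7.963 + 2 × 3.677 = 15.317
α (item deleted) = (6/5)·(1 − 7.963/15.317) = 0.58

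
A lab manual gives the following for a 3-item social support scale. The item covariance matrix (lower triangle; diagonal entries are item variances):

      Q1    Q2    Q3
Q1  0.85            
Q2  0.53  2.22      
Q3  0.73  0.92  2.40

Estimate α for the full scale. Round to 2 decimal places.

Σσᵢ² = 0.85 + 2.22 + 2.40 = 5.47
Σ_{i<j} σ_ij = 2.18
Var(T) = 5.47 + 2 × 2.18 = 9.83
α = (k/(k−1))·(1 − Σσᵢ²/Var(T)) = (3/2)·(1 − 5.47/9.83) = 0.67

α = 0.67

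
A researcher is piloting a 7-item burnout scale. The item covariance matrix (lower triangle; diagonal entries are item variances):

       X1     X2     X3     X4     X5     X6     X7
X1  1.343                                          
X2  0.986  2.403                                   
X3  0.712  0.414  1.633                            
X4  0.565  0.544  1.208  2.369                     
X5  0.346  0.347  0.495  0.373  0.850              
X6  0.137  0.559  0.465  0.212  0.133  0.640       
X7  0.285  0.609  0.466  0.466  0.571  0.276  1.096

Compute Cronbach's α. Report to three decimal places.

Cronbach's α = 0.774

Σσ²ᵢ = 1.343 + 2.403 + 1.633 + 2.369 + 0.850 + 0.640 + 1.096 = 10.334
Sum of the distinct covariances = 10.169
σ²_T = 10.334 + 2 × 10.169 = 30.672
α = (k/(k−1))·(1 − Σσ²ᵢ/σ²_T) = (7/6)·(1 − 10.334/30.672) = 0.774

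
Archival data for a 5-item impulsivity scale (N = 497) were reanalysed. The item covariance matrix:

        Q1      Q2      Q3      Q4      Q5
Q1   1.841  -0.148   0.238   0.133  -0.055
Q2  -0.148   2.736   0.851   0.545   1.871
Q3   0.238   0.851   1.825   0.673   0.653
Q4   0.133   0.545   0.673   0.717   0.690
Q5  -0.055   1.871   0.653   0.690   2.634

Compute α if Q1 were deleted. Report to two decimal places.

Remaining items: Q2, Q3, Q4, Q5 (k = 4).
Σσᵢ² = 2.736 + 1.825 + 0.717 + 2.634 = 7.912
total variance = 7.912 + 2 × 5.283 = 18.478
α (item deleted) = (4/3)·(1 − 7.912/18.478) = 0.76

α = 0.76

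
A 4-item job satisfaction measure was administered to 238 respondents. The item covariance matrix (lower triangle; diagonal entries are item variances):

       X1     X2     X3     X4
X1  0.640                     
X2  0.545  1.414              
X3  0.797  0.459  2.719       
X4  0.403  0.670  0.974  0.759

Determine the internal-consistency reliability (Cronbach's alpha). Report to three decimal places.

α = 0.776

ΣVar(i) = 0.640 + 1.414 + 2.719 + 0.759 = 5.532
Sum of the distinct covariances = 3.848
total variance = 5.532 + 2 × 3.848 = 13.228
α = (k/(k−1))·(1 − ΣVar(i)/total variance) = (4/3)·(1 − 5.532/13.228) = 0.776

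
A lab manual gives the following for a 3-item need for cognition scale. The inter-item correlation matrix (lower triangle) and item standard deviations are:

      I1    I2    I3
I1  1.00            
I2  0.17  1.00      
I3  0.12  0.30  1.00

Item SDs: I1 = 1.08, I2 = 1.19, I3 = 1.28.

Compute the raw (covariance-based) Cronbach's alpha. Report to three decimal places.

Σσ²ᵢ = 1.08² + 1.19² + 1.28² = 4.2209
Covariances σ_ij = r_ij · s_i · s_j:
  σ(I1,I2) = 0.17 × 1.08 × 1.19 = 0.2185
  σ(I1,I3) = 0.12 × 1.08 × 1.28 = 0.1659
  σ(I2,I3) = 0.30 × 1.19 × 1.28 = 0.4570
σ²_T = Σσ²ᵢ + 2·Σσ_ij = 4.2209 + 2 × 0.8414 = 5.9037
α = (3/2)·(1 − 4.2209/5.9037) = 0.428

α = 0.428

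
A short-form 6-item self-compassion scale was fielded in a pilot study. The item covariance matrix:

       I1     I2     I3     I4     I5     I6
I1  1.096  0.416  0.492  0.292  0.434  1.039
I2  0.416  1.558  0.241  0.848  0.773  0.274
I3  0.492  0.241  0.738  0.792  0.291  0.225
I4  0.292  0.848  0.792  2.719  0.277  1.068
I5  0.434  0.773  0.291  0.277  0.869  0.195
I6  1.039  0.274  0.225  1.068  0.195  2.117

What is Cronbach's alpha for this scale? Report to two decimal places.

Cronbach's alpha = 0.75

Σσᵢ² = 1.096 + 1.558 + 0.738 + 2.719 + 0.869 + 2.117 = 9.097
Sum of the distinct covariances = 7.657
Var(T) = 9.097 + 2 × 7.657 = 24.411
α = (k/(k−1))·(1 − Σσᵢ²/Var(T)) = (6/5)·(1 − 9.097/24.411) = 0.75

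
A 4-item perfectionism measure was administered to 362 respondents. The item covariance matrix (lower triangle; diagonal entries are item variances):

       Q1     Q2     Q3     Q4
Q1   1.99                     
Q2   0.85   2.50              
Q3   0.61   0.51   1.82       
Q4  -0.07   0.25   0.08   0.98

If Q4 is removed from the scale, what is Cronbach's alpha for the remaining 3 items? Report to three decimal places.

Remaining items: Q1, Q2, Q3 (k = 3).
ΣVar(i) = 1.99 + 2.50 + 1.82 = 6.31
Var(T) = 6.31 + 2 × 1.97 = 10.25
α (item deleted) = (3/2)·(1 − 6.31/10.25) = 0.577

Cronbach's alpha = 0.577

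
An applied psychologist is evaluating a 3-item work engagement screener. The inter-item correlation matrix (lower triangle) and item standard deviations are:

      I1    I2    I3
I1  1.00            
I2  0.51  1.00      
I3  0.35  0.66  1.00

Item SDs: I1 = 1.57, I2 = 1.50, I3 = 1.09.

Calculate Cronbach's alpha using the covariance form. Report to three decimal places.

Cronbach's alpha = 0.741

Σσ²ᵢ = 1.57² + 1.50² + 1.09² = 5.9030
Covariances σ_ij = r_ij · s_i · s_j:
  σ(I1,I2) = 0.51 × 1.57 × 1.50 = 1.2011
  σ(I1,I3) = 0.35 × 1.57 × 1.09 = 0.5990
  σ(I2,I3) = 0.66 × 1.50 × 1.09 = 1.0791
σ²_T = Σσ²ᵢ + 2·Σσ_ij = 5.9030 + 2 × 2.8792 = 11.6614
α = (3/2)·(1 − 5.9030/11.6614) = 0.741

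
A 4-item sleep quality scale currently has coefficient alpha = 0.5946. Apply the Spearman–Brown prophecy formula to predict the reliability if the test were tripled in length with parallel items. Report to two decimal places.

Length factor m = 3
α' = m·α / (1 + (m−1)·α)
   = 3 × 0.5946 / (1 + (3 − 1) × 0.5946)
   = 1.7838 / 2.1892 = 0.81

predicted reliability = 0.81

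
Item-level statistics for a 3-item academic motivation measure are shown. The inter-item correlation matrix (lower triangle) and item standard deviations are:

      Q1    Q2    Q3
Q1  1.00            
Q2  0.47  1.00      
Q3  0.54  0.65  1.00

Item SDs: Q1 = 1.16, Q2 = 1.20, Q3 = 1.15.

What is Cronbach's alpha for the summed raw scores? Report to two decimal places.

Σσ²ᵢ = 1.16² + 1.20² + 1.15² = 4.1081
Covariances σ_ij = r_ij · s_i · s_j:
  σ(Q1,Q2) = 0.47 × 1.16 × 1.20 = 0.6542
  σ(Q1,Q3) = 0.54 × 1.16 × 1.15 = 0.7204
  σ(Q2,Q3) = 0.65 × 1.20 × 1.15 = 0.8970
σ²_T = Σσ²ᵢ + 2·Σσ_ij = 4.1081 + 2 × 2.2716 = 8.6513
α = (3/2)·(1 − 4.1081/8.6513) = 0.79

α = 0.79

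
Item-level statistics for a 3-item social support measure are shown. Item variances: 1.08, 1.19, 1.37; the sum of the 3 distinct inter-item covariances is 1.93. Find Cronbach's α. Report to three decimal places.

α = 0.772

Σσ²ᵢ = 1.08 + 1.19 + 1.37 = 3.64
Sum of distinct covariances = 1.93
total variance = Σσ²ᵢ + 2·Σcov = 3.64 + 2 × 1.93 = 7.50
α = (3/2)·(1 − 3.64/7.50) = 0.772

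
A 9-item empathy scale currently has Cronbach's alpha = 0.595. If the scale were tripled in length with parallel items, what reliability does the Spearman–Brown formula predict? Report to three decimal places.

predicted reliability = 0.815

Length factor m = 3
α' = m·α / (1 + (m−1)·α)
   = 3 × 0.595 / (1 + (3 − 1) × 0.595)
   = 1.7850 / 2.1900 = 0.815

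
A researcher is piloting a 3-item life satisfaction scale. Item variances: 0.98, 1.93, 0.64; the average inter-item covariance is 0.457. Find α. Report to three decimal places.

α = 0.654

Σσ²ᵢ = 0.98 + 1.93 + 0.64 = 3.55
Sum of the 3 distinct covariances = 3 × 0.457 = 1.371
total variance = Σσ²ᵢ + 2·Σcov = 3.55 + 2 × 1.371 = 6.292
α = (3/2)·(1 − 3.55/6.292) = 0.654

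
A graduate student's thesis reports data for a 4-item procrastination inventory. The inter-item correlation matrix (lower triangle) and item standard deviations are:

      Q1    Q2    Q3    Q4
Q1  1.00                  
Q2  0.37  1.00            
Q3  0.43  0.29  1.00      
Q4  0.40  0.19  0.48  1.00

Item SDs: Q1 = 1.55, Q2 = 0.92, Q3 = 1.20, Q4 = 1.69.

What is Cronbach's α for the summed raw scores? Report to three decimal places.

α = 0.683

Σσ²ᵢ = 1.55² + 0.92² + 1.20² + 1.69² = 7.5450
Covariances σ_ij = r_ij · s_i · s_j:
  σ(Q1,Q2) = 0.37 × 1.55 × 0.92 = 0.5276
  σ(Q1,Q3) = 0.43 × 1.55 × 1.20 = 0.7998
  σ(Q1,Q4) = 0.40 × 1.55 × 1.69 = 1.0478
  σ(Q2,Q3) = 0.29 × 0.92 × 1.20 = 0.3202
  σ(Q2,Q4) = 0.19 × 0.92 × 1.69 = 0.2954
  σ(Q3,Q4) = 0.48 × 1.20 × 1.69 = 0.9734
σ²_T = Σσ²ᵢ + 2·Σσ_ij = 7.5450 + 2 × 3.9642 = 15.4734
α = (4/3)·(1 − 7.5450/15.4734) = 0.683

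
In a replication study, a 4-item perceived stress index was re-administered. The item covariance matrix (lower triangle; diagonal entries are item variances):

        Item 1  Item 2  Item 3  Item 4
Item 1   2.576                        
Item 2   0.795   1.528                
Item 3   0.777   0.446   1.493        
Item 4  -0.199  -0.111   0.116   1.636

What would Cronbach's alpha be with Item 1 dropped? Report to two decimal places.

Remaining items: Item 2, Item 3, Item 4 (k = 3).
Σσᵢ² = 1.528 + 1.493 + 1.636 = 4.657
σ²_total = 4.657 + 2 × 0.451 = 5.559
α (item deleted) = (3/2)·(1 − 4.657/5.559) = 0.24

α = 0.24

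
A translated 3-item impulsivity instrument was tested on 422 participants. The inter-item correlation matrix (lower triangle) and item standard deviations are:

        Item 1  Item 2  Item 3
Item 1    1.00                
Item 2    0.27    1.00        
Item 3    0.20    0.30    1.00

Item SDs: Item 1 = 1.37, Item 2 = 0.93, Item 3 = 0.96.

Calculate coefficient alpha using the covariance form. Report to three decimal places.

Σσ²ᵢ = 1.37² + 0.93² + 0.96² = 3.6634
Covariances σ_ij = r_ij · s_i · s_j:
  σ(Item 1,Item 2) = 0.27 × 1.37 × 0.93 = 0.3440
  σ(Item 1,Item 3) = 0.20 × 1.37 × 0.96 = 0.2630
  σ(Item 2,Item 3) = 0.30 × 0.93 × 0.96 = 0.2678
σ²_T = Σσ²ᵢ + 2·Σσ_ij = 3.6634 + 2 × 0.8748 = 5.4130
α = (3/2)·(1 − 3.6634/5.4130) = 0.485

coefficient alpha = 0.485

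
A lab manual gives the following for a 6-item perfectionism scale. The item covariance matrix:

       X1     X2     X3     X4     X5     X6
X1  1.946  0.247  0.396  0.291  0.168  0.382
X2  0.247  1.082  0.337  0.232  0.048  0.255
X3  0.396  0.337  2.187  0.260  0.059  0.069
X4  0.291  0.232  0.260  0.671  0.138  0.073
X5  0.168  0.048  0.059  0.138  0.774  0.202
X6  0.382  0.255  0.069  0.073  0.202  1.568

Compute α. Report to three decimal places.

α = 0.521

ΣVar(i) = 1.946 + 1.082 + 2.187 + 0.671 + 0.774 + 1.568 = 8.228
Σ_{i<j} σ_ij = 3.157
Var(T) = 8.228 + 2 × 3.157 = 14.542
α = (k/(k−1))·(1 − ΣVar(i)/Var(T)) = (6/5)·(1 − 8.228/14.542) = 0.521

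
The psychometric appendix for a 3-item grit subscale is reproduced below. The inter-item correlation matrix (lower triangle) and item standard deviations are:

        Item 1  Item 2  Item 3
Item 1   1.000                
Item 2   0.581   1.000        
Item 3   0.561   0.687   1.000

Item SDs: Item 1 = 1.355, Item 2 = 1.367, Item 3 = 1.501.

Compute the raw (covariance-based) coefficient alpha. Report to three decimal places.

Σσ²ᵢ = 1.355² + 1.367² + 1.501² = 5.9577
Covariances σ_ij = r_ij · s_i · s_j:
  σ(Item 1,Item 2) = 0.581 × 1.355 × 1.367 = 1.0762
  σ(Item 1,Item 3) = 0.561 × 1.355 × 1.501 = 1.1410
  σ(Item 2,Item 3) = 0.687 × 1.367 × 1.501 = 1.4096
σ²_T = Σσ²ᵢ + 2·Σσ_ij = 5.9577 + 2 × 3.6268 = 13.2113
α = (3/2)·(1 − 5.9577/13.2113) = 0.824

α = 0.824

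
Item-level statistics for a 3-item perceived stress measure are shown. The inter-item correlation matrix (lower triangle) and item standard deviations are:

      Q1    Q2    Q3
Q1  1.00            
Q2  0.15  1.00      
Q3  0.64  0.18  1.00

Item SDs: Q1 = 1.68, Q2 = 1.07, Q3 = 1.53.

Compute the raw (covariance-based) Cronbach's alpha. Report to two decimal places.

Σσ²ᵢ = 1.68² + 1.07² + 1.53² = 6.3082
Covariances σ_ij = r_ij · s_i · s_j:
  σ(Q1,Q2) = 0.15 × 1.68 × 1.07 = 0.2696
  σ(Q1,Q3) = 0.64 × 1.68 × 1.53 = 1.6451
  σ(Q2,Q3) = 0.18 × 1.07 × 1.53 = 0.2947
σ²_T = Σσ²ᵢ + 2·Σσ_ij = 6.3082 + 2 × 2.2094 = 10.7270
α = (3/2)·(1 − 6.3082/10.7270) = 0.62

α = 0.62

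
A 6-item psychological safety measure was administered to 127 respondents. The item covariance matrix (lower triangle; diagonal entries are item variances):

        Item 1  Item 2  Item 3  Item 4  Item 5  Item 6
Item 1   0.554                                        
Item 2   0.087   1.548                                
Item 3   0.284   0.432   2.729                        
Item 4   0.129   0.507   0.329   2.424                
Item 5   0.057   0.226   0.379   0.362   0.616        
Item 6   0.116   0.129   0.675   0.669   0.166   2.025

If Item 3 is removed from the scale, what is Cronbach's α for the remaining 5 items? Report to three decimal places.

Remaining items: Item 1, Item 2, Item 4, Item 5, Item 6 (k = 5).
Σσᵢ² = 0.554 + 1.548 + 2.424 + 0.616 + 2.025 = 7.167
total variance = 7.167 + 2 × 2.448 = 12.063
α (item deleted) = (5/4)·(1 − 7.167/12.063) = 0.507

α = 0.507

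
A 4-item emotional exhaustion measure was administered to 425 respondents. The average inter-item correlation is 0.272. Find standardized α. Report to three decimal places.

α = 0.599

Standardized α = k·r̄ / (1 + (k−1)·r̄) = 4 × 0.272 / (1 + 3 × 0.272)
  = 1.0880 / 1.8160 = 0.599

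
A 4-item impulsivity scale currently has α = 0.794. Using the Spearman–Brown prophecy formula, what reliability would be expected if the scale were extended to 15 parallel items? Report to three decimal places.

Length factor m = 15/4 = 3.7500
α' = m·α / (1 + (m−1)·α)
   = 15/4 × 0.794 / (1 + (15/4 − 1) × 0.794)
   = 2.9775 / 3.1835 = 0.935

predicted reliability = 0.935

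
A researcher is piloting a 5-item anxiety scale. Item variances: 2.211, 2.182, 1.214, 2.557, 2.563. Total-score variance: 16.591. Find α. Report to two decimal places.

ΣVar(i) = 2.211 + 2.182 + 1.214 + 2.557 + 2.563 = 10.727
α = (k/(k−1))·(1 − ΣVar(i)/σ²_total) = (5/4)·(1 − 10.727/16.591) = 0.44

α = 0.44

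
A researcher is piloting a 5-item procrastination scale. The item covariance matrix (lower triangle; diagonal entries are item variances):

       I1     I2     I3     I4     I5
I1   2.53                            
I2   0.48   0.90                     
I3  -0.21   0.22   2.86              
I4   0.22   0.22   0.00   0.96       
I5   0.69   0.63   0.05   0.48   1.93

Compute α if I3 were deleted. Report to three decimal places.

Remaining items: I1, I2, I4, I5 (k = 4).
sum of item variances = 2.53 + 0.90 + 0.96 + 1.93 = 6.32
total variance = 6.32 + 2 × 2.72 = 11.76
α (item deleted) = (4/3)·(1 − 6.32/11.76) = 0.617

α = 0.617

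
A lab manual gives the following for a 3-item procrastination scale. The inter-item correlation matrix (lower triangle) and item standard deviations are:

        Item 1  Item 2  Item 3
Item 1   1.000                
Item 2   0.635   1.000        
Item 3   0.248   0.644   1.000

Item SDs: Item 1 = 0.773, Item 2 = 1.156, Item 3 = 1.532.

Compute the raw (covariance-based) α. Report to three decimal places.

α = 0.725

Σσ²ᵢ = 0.773² + 1.156² + 1.532² = 4.2809
Covariances σ_ij = r_ij · s_i · s_j:
  σ(Item 1,Item 2) = 0.635 × 0.773 × 1.156 = 0.5674
  σ(Item 1,Item 3) = 0.248 × 0.773 × 1.532 = 0.2937
  σ(Item 2,Item 3) = 0.644 × 1.156 × 1.532 = 1.1405
σ²_T = Σσ²ᵢ + 2·Σσ_ij = 4.2809 + 2 × 2.0016 = 8.2841
α = (3/2)·(1 − 4.2809/8.2841) = 0.725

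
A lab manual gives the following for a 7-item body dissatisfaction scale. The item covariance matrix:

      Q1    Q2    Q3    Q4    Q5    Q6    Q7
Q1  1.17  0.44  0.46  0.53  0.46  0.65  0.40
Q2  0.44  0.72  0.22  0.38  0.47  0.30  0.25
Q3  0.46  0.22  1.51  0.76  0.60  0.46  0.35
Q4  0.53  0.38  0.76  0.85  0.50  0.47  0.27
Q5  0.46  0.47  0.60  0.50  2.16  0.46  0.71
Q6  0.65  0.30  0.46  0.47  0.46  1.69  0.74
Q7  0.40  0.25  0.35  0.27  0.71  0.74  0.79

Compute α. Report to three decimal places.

α = 0.805

sum of item variances = 1.17 + 0.72 + 1.51 + 0.85 + 2.16 + 1.69 + 0.79 = 8.89
Sum of the distinct covariances = 9.88
Var(T) = 8.89 + 2 × 9.88 = 28.65
α = (k/(k−1))·(1 − sum of item variances/Var(T)) = (7/6)·(1 − 8.89/28.65) = 0.805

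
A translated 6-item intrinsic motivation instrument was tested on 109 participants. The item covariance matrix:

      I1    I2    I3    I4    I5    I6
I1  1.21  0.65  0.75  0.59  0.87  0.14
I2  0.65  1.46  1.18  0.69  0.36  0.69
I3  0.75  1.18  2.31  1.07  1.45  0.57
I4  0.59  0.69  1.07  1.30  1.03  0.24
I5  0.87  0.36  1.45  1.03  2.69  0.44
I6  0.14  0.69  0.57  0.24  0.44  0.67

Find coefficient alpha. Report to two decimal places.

coefficient alpha = 0.83

Σσ²ᵢ = 1.21 + 1.46 + 2.31 + 1.30 + 2.69 + 0.67 = 9.64
Sum of off-diagonal covariances = 10.72
total variance = 9.64 + 2 × 10.72 = 31.08
α = (k/(k−1))·(1 − Σσ²ᵢ/total variance) = (6/5)·(1 − 9.64/31.08) = 0.83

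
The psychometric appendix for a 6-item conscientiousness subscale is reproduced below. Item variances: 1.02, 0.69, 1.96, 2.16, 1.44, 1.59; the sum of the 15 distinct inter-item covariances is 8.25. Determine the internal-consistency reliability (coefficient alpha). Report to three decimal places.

coefficient alpha = 0.781

Σσᵢ² = 1.02 + 0.69 + 1.96 + 2.16 + 1.44 + 1.59 = 8.86
Sum of distinct covariances = 8.25
Var(T) = Σσᵢ² + 2·Σcov = 8.86 + 2 × 8.25 = 25.36
α = (6/5)·(1 − 8.86/25.36) = 0.781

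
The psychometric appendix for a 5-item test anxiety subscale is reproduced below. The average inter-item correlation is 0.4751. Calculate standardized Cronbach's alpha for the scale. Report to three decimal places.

Standardized α = k·r̄ / (1 + (k−1)·r̄) = 5 × 0.4751 / (1 + 4 × 0.4751)
  = 2.3755 / 2.9004 = 0.819

standardized Cronbach's alpha = 0.819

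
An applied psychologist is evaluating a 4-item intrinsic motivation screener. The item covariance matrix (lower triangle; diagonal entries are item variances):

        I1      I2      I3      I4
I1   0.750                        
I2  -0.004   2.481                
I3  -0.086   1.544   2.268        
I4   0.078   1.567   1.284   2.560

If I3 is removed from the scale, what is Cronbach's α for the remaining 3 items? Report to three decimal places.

α = 0.543

Remaining items: I1, I2, I4 (k = 3).
Σσ²ᵢ = 0.750 + 2.481 + 2.560 = 5.791
σ²_total = 5.791 + 2 × 1.641 = 9.073
α (item deleted) = (3/2)·(1 − 5.791/9.073) = 0.543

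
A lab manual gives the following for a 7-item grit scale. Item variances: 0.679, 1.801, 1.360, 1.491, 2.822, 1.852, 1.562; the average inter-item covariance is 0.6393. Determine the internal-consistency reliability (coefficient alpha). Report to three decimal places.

α = 0.815

sum of item variances = 0.679 + 1.801 + 1.360 + 1.491 + 2.822 + 1.852 + 1.562 = 11.567
Sum of the 21 distinct covariances = 21 × 0.6393 = 13.4253
σ²_total = sum of item variances + 2·Σcov = 11.567 + 2 × 13.4253 = 38.4176
α = (7/6)·(1 − 11.567/38.4176) = 0.815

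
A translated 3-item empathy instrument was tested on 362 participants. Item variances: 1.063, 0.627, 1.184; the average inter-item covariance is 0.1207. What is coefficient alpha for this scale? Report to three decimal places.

α = 0.302

Σσ²ᵢ = 1.063 + 0.627 + 1.184 = 2.874
Sum of the 3 distinct covariances = 3 × 0.1207 = 0.3621
total variance = Σσ²ᵢ + 2·Σcov = 2.874 + 2 × 0.3621 = 3.5982
α = (3/2)·(1 − 2.874/3.5982) = 0.302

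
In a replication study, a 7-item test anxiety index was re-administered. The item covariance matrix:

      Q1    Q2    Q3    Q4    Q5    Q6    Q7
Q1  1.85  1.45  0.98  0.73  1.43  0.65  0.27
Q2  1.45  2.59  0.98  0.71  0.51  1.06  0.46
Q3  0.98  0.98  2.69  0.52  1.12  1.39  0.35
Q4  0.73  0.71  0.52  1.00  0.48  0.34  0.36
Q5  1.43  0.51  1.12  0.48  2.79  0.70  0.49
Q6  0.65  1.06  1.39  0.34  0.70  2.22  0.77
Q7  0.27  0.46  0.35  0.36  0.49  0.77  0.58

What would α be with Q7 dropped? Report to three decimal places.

α = 0.798

Remaining items: Q1, Q2, Q3, Q4, Q5, Q6 (k = 6).
Σσ²ᵢ = 1.85 + 2.59 + 2.69 + 1.00 + 2.79 + 2.22 = 13.14
total variance = 13.14 + 2 × 13.05 = 39.24
α (item deleted) = (6/5)·(1 − 13.14/39.24) = 0.798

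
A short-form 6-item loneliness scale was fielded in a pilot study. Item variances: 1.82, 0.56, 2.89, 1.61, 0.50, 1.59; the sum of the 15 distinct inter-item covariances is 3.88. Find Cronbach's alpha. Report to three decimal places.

ΣVar(i) = 1.82 + 0.56 + 2.89 + 1.61 + 0.50 + 1.59 = 8.97
Sum of distinct covariances = 3.88
total variance = ΣVar(i) + 2·Σcov = 8.97 + 2 × 3.88 = 16.73
α = (6/5)·(1 − 8.97/16.73) = 0.557

Cronbach's alpha = 0.557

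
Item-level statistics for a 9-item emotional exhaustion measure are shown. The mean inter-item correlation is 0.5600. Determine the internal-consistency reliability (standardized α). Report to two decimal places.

standardized α = 0.92

Standardized α = k·r̄ / (1 + (k−1)·r̄) = 9 × 0.5600 / (1 + 8 × 0.5600)
  = 5.0400 / 5.4800 = 0.92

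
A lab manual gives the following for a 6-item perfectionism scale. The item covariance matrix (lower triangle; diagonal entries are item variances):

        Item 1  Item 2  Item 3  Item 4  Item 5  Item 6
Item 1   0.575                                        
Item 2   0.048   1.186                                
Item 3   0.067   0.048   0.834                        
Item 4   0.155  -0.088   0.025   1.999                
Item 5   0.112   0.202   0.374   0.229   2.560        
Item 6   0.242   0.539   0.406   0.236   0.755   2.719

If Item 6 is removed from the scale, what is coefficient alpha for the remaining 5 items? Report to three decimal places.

Remaining items: Item 1, Item 2, Item 3, Item 4, Item 5 (k = 5).
Σσᵢ² = 0.575 + 1.186 + 0.834 + 1.999 + 2.560 = 7.154
Var(T) = 7.154 + 2 × 1.172 = 9.498
α (item deleted) = (5/4)·(1 − 7.154/9.498) = 0.308

α = 0.308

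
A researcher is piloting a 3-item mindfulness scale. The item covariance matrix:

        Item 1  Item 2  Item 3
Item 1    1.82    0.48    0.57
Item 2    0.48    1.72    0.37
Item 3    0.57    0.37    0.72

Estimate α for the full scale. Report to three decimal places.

α = 0.600

Σσ²ᵢ = 1.82 + 1.72 + 0.72 = 4.26
Σ_{i<j} σ_ij = 1.42
Var(T) = 4.26 + 2 × 1.42 = 7.10
α = (k/(k−1))·(1 − Σσ²ᵢ/Var(T)) = (3/2)·(1 − 4.26/7.10) = 0.600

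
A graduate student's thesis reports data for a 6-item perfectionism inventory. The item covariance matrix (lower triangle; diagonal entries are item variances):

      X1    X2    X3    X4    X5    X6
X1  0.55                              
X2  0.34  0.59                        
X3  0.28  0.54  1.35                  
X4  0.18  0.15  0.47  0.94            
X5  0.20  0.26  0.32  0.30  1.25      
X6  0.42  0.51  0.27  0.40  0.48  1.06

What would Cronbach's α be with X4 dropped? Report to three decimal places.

α = 0.752

Remaining items: X1, X2, X3, X5, X6 (k = 5).
ΣVar(i) = 0.55 + 0.59 + 1.35 + 1.25 + 1.06 = 4.80
total variance = 4.80 + 2 × 3.62 = 12.04
α (item deleted) = (5/4)·(1 − 4.80/12.04) = 0.752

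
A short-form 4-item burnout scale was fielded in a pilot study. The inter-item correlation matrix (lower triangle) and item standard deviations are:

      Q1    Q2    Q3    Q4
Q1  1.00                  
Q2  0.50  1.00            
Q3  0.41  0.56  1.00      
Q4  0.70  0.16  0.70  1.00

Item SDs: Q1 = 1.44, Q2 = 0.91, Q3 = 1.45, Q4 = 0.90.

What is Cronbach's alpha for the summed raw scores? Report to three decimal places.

Σσ²ᵢ = 1.44² + 0.91² + 1.45² + 0.90² = 5.8142
Covariances σ_ij = r_ij · s_i · s_j:
  σ(Q1,Q2) = 0.50 × 1.44 × 0.91 = 0.6552
  σ(Q1,Q3) = 0.41 × 1.44 × 1.45 = 0.8561
  σ(Q1,Q4) = 0.70 × 1.44 × 0.90 = 0.9072
  σ(Q2,Q3) = 0.56 × 0.91 × 1.45 = 0.7389
  σ(Q2,Q4) = 0.16 × 0.91 × 0.90 = 0.1310
  σ(Q3,Q4) = 0.70 × 1.45 × 0.90 = 0.9135
σ²_T = Σσ²ᵢ + 2·Σσ_ij = 5.8142 + 2 × 4.2019 = 14.2180
α = (4/3)·(1 − 5.8142/14.2180) = 0.788

α = 0.788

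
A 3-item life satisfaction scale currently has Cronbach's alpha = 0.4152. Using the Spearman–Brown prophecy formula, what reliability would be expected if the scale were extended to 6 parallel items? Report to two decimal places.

Length factor m = 6/3 = 2.0000
α' = m·α / (1 + (m−1)·α)
   = 6/3 × 0.4152 / (1 + (6/3 − 1) × 0.4152)
   = 0.8304 / 1.4152 = 0.59

predicted reliability = 0.59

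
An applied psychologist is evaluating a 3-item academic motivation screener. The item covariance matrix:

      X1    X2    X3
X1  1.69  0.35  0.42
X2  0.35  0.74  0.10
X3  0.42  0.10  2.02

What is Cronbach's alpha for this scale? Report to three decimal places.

Cronbach's alpha = 0.422

sum of item variances = 1.69 + 0.74 + 2.02 = 4.45
Σ_{i<j} σ_ij = 0.87
Var(T) = 4.45 + 2 × 0.87 = 6.19
α = (k/(k−1))·(1 − sum of item variances/Var(T)) = (3/2)·(1 − 4.45/6.19) = 0.422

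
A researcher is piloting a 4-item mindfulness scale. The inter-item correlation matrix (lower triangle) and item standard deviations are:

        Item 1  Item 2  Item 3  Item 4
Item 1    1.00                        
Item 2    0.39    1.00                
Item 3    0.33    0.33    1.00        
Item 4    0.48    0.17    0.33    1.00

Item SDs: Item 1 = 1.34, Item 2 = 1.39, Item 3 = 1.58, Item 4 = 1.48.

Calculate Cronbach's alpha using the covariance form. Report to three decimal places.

Σσ²ᵢ = 1.34² + 1.39² + 1.58² + 1.48² = 8.4145
Covariances σ_ij = r_ij · s_i · s_j:
  σ(Item 1,Item 2) = 0.39 × 1.34 × 1.39 = 0.7264
  σ(Item 1,Item 3) = 0.33 × 1.34 × 1.58 = 0.6987
  σ(Item 1,Item 4) = 0.48 × 1.34 × 1.48 = 0.9519
  σ(Item 2,Item 3) = 0.33 × 1.39 × 1.58 = 0.7247
  σ(Item 2,Item 4) = 0.17 × 1.39 × 1.48 = 0.3497
  σ(Item 3,Item 4) = 0.33 × 1.58 × 1.48 = 0.7717
σ²_T = Σσ²ᵢ + 2·Σσ_ij = 8.4145 + 2 × 4.2231 = 16.8607
α = (4/3)·(1 − 8.4145/16.8607) = 0.668

α = 0.668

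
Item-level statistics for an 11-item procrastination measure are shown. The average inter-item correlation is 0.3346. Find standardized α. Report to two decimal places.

α = 0.85

Standardized α = k·r̄ / (1 + (k−1)·r̄) = 11 × 0.3346 / (1 + 10 × 0.3346)
  = 3.6806 / 4.3460 = 0.85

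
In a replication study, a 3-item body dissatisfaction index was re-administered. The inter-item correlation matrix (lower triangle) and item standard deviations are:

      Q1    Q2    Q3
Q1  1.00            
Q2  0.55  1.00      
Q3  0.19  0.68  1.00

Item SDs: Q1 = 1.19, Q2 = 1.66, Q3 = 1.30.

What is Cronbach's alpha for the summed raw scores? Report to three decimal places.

Cronbach's alpha = 0.739

Σσ²ᵢ = 1.19² + 1.66² + 1.30² = 5.8617
Covariances σ_ij = r_ij · s_i · s_j:
  σ(Q1,Q2) = 0.55 × 1.19 × 1.66 = 1.0865
  σ(Q1,Q3) = 0.19 × 1.19 × 1.30 = 0.2939
  σ(Q2,Q3) = 0.68 × 1.66 × 1.30 = 1.4674
σ²_T = Σσ²ᵢ + 2·Σσ_ij = 5.8617 + 2 × 2.8478 = 11.5573
α = (3/2)·(1 − 5.8617/11.5573) = 0.739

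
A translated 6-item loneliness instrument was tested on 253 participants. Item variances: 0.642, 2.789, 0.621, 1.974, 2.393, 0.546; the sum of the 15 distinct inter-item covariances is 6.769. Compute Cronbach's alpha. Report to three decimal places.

sum of item variances = 0.642 + 2.789 + 0.621 + 1.974 + 2.393 + 0.546 = 8.965
Sum of distinct covariances = 6.769
σ²_total = sum of item variances + 2·Σcov = 8.965 + 2 × 6.769 = 22.503
α = (6/5)·(1 − 8.965/22.503) = 0.722

α = 0.722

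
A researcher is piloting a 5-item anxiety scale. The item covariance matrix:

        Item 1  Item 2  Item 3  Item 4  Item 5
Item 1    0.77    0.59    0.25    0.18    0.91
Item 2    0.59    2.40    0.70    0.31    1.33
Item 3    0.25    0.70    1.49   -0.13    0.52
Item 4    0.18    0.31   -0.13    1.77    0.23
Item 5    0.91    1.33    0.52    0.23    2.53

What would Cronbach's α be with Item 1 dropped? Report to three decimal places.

Remaining items: Item 2, Item 3, Item 4, Item 5 (k = 4).
Σσ²ᵢ = 2.40 + 1.49 + 1.77 + 2.53 = 8.19
total variance = 8.19 + 2 × 2.96 = 14.11
α (item deleted) = (4/3)·(1 − 8.19/14.11) = 0.559

α = 0.559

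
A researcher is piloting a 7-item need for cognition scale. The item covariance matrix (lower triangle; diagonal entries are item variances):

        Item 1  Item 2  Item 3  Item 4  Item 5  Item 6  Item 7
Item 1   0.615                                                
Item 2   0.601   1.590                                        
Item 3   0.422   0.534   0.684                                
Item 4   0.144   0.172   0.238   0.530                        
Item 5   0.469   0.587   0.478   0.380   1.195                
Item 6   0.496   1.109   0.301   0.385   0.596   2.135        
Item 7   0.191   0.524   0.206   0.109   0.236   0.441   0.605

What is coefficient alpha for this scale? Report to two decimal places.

Σσ²ᵢ = 0.615 + 1.590 + 0.684 + 0.530 + 1.195 + 2.135 + 0.605 = 7.354
Sum of off-diagonal covariances = 8.619
σ²_total = 7.354 + 2 × 8.619 = 24.592
α = (k/(k−1))·(1 − Σσ²ᵢ/σ²_total) = (7/6)·(1 − 7.354/24.592) = 0.82

α = 0.82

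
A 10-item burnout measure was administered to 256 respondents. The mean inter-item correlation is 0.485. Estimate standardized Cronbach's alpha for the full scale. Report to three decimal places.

Standardized α = k·r̄ / (1 + (k−1)·r̄) = 10 × 0.485 / (1 + 9 × 0.485)
  = 4.8500 / 5.3650 = 0.904

standardized Cronbach's alpha = 0.904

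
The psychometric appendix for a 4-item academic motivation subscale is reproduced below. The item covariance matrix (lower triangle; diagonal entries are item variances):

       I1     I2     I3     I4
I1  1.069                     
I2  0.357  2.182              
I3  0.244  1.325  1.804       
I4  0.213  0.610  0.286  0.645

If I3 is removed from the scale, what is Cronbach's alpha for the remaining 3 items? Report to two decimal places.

Cronbach's alpha = 0.57

Remaining items: I1, I2, I4 (k = 3).
Σσᵢ² = 1.069 + 2.182 + 0.645 = 3.896
total variance = 3.896 + 2 × 1.180 = 6.256
α (item deleted) = (3/2)·(1 − 3.896/6.256) = 0.57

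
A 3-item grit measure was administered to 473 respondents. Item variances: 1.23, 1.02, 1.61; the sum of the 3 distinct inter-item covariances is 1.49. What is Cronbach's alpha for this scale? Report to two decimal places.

Cronbach's alpha = 0.65

Σσ²ᵢ = 1.23 + 1.02 + 1.61 = 3.86
Sum of distinct covariances = 1.49
total variance = Σσ²ᵢ + 2·Σcov = 3.86 + 2 × 1.49 = 6.84
α = (3/2)·(1 − 3.86/6.84) = 0.65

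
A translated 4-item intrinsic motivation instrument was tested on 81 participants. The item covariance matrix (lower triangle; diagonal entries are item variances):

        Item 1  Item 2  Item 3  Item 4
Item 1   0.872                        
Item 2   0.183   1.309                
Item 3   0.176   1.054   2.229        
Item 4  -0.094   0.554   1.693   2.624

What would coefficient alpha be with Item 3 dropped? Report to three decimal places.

coefficient alpha = 0.317

Remaining items: Item 1, Item 2, Item 4 (k = 3).
ΣVar(i) = 0.872 + 1.309 + 2.624 = 4.805
σ²_total = 4.805 + 2 × 0.643 = 6.091
α (item deleted) = (3/2)·(1 − 4.805/6.091) = 0.317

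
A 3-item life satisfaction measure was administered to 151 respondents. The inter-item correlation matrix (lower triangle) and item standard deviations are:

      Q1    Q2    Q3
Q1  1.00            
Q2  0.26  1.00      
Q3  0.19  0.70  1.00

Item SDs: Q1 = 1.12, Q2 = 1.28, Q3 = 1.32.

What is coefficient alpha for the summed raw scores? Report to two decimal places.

Σσ²ᵢ = 1.12² + 1.28² + 1.32² = 4.6352
Covariances σ_ij = r_ij · s_i · s_j:
  σ(Q1,Q2) = 0.26 × 1.12 × 1.28 = 0.3727
  σ(Q1,Q3) = 0.19 × 1.12 × 1.32 = 0.2809
  σ(Q2,Q3) = 0.70 × 1.28 × 1.32 = 1.1827
σ²_T = Σσ²ᵢ + 2·Σσ_ij = 4.6352 + 2 × 1.8363 = 8.3078
α = (3/2)·(1 − 4.6352/8.3078) = 0.66

α = 0.66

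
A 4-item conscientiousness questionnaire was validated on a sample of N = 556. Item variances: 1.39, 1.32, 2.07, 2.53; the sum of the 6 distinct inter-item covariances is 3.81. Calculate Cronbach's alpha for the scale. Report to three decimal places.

α = 0.681

ΣVar(i) = 1.39 + 1.32 + 2.07 + 2.53 = 7.31
Sum of distinct covariances = 3.81
total variance = ΣVar(i) + 2·Σcov = 7.31 + 2 × 3.81 = 14.93
α = (4/3)·(1 − 7.31/14.93) = 0.681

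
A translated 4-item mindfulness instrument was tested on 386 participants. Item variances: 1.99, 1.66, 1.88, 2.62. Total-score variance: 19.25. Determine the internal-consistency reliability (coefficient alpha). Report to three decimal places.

ΣVar(i) = 1.99 + 1.66 + 1.88 + 2.62 = 8.15
α = (k/(k−1))·(1 − ΣVar(i)/Var(T)) = (4/3)·(1 − 8.15/19.25) = 0.769

α = 0.769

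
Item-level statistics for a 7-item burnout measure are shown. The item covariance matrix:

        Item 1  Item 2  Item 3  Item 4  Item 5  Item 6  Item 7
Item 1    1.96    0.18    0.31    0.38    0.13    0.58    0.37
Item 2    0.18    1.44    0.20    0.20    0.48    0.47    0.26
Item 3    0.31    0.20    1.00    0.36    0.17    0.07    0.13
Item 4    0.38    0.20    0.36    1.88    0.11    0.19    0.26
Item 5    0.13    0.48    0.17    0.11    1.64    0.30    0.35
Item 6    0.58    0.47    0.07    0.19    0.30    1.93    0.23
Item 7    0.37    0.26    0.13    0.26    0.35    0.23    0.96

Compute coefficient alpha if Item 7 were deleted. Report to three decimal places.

coefficient alpha = 0.547

Remaining items: Item 1, Item 2, Item 3, Item 4, Item 5, Item 6 (k = 6).
Σσ²ᵢ = 1.96 + 1.44 + 1.00 + 1.88 + 1.64 + 1.93 = 9.85
Var(T) = 9.85 + 2 × 4.13 = 18.11
α (item deleted) = (6/5)·(1 − 9.85/18.11) = 0.547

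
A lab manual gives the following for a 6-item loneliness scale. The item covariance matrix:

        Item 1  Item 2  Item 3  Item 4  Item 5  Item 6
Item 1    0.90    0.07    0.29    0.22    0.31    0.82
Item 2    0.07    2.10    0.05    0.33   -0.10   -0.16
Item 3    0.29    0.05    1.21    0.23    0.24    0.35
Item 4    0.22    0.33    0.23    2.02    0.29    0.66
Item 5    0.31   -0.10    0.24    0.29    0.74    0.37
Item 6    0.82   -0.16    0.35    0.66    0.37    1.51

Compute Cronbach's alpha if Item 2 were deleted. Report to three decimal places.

Cronbach's alpha = 0.678

Remaining items: Item 1, Item 3, Item 4, Item 5, Item 6 (k = 5).
Σσᵢ² = 0.90 + 1.21 + 2.02 + 0.74 + 1.51 = 6.38
σ²_total = 6.38 + 2 × 3.78 = 13.94
α (item deleted) = (5/4)·(1 − 6.38/13.94) = 0.678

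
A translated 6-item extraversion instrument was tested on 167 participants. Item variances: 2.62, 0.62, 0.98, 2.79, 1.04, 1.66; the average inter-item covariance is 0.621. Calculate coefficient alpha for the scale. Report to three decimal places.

Σσ²ᵢ = 2.62 + 0.62 + 0.98 + 2.79 + 1.04 + 1.66 = 9.71
Sum of the 15 distinct covariances = 15 × 0.621 = 9.315
Var(T) = Σσ²ᵢ + 2·Σcov = 9.71 + 2 × 9.315 = 28.340
α = (6/5)·(1 − 9.71/28.340) = 0.789

α = 0.789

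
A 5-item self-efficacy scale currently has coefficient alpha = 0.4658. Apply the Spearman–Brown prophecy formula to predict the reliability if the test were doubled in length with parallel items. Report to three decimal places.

predicted reliability = 0.636

Length factor m = 2
α' = m·α / (1 + (m−1)·α)
   = 2 × 0.4658 / (1 + (2 − 1) × 0.4658)
   = 0.9316 / 1.4658 = 0.636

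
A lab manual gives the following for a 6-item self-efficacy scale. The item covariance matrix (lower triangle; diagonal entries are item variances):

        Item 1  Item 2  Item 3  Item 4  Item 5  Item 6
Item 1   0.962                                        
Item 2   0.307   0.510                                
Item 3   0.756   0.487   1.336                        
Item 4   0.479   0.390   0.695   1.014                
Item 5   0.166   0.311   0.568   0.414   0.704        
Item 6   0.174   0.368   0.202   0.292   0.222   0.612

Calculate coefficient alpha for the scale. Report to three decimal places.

α = 0.833

sum of item variances = 0.962 + 0.510 + 1.336 + 1.014 + 0.704 + 0.612 = 5.138
Σ_{i<j} σ_ij = 5.831
total variance = 5.138 + 2 × 5.831 = 16.800
α = (k/(k−1))·(1 − sum of item variances/total variance) = (6/5)·(1 − 5.138/16.800) = 0.833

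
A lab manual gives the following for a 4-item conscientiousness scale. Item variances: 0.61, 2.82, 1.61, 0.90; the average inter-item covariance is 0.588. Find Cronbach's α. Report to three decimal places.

Cronbach's α = 0.724

Σσᵢ² = 0.61 + 2.82 + 1.61 + 0.90 = 5.94
Sum of the 6 distinct covariances = 6 × 0.588 = 3.528
Var(T) = Σσᵢ² + 2·Σcov = 5.94 + 2 × 3.528 = 12.996
α = (4/3)·(1 − 5.94/12.996) = 0.724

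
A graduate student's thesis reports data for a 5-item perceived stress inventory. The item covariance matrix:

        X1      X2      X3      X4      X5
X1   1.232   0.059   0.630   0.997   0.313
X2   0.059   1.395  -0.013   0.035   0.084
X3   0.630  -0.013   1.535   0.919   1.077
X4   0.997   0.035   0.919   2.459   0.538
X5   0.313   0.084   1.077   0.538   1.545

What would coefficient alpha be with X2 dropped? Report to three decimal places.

Remaining items: X1, X3, X4, X5 (k = 4).
ΣVar(i) = 1.232 + 1.535 + 2.459 + 1.545 = 6.771
Var(T) = 6.771 + 2 × 4.474 = 15.719
α (item deleted) = (4/3)·(1 − 6.771/15.719) = 0.759

α = 0.759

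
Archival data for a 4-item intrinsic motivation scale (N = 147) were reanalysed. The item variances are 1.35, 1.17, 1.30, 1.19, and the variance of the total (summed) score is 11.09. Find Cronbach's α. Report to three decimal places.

Cronbach's α = 0.731

ΣVar(i) = 1.35 + 1.17 + 1.30 + 1.19 = 5.01
α = (k/(k−1))·(1 − ΣVar(i)/σ²_total) = (4/3)·(1 − 5.01/11.09) = 0.731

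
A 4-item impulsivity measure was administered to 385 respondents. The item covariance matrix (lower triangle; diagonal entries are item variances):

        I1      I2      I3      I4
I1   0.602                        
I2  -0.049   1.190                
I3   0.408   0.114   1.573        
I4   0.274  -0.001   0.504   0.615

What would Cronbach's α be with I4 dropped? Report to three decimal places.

Remaining items: I1, I2, I3 (k = 3).
Σσ²ᵢ = 0.602 + 1.190 + 1.573 = 3.365
σ²_T = 3.365 + 2 × 0.473 = 4.311
α (item deleted) = (3/2)·(1 − 3.365/4.311) = 0.329

α = 0.329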